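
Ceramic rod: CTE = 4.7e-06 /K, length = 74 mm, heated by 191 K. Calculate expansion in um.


dL = 4.7e-06 * 74 * 191 * 1000 = 66.43 um

66.43


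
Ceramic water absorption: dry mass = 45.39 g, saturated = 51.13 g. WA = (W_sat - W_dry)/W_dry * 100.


WA = (51.13 - 45.39) / 45.39 * 100 = 12.65%

12.65


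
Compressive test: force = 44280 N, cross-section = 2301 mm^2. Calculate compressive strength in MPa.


CS = 44280 / 2301 = 19.2 MPa

19.2


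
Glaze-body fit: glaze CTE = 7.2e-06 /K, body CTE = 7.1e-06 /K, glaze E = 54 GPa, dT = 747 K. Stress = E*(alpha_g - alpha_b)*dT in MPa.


Stress = 54*1000*(7.2e-06 - 7.1e-06)*747 = 4.0 MPa

4.0


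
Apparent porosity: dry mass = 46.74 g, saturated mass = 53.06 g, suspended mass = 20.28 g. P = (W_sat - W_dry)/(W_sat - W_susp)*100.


P = (53.06 - 46.74) / (53.06 - 20.28) * 100 = 6.32 / 32.78 * 100 = 19.3%

19.3


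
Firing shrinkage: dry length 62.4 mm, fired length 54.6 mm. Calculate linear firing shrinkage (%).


FS = (62.4 - 54.6) / 62.4 * 100 = 12.5%

12.5


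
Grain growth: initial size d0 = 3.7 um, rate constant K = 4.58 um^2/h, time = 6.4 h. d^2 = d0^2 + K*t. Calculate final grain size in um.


d^2 = 3.7^2 + 4.58*6.4 = 43.002
d = sqrt(43.002) = 6.56 um

6.56


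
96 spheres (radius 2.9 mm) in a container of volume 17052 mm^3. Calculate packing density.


V_sphere = 4/3*pi*2.9^3 = 102.1604 mm^3
Total V = 96*102.1604 = 9807.3984 mm^3
PD = 9807.3984 / 17052 = 0.575

0.575


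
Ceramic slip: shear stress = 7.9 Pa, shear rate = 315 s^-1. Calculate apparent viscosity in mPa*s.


eta = tau/gamma * 1000 = 7.9/315 * 1000 = 25.1 mPa*s

25.1


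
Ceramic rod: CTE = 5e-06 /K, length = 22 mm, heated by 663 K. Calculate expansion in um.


dL = 5e-06 * 22 * 663 * 1000 = 72.93 um

72.93


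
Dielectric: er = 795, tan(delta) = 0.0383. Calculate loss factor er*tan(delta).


Loss = 795 * 0.0383 = 30.449

30.449


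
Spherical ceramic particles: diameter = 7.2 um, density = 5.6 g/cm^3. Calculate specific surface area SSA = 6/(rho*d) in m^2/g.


SSA = 6 / (5.6 * 7.2) = 0.149 m^2/g

0.149


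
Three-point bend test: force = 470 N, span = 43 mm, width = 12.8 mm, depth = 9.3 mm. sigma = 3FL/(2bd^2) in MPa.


sigma = 3*470*43/(2*12.8*9.3^2) = 27.4 MPa

27.4


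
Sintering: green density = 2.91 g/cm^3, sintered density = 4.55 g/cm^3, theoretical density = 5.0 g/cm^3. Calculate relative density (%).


Relative = 4.55 / 5.0 * 100 = 91.0%

91.0


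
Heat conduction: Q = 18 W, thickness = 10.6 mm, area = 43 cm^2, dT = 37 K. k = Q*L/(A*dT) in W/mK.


k = 18*10.6/1000/(43/10000*37) = 1.2 W/mK

1.2


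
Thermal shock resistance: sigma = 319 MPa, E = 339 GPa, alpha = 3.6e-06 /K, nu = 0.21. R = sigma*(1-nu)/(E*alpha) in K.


R = 319*(1-0.21)/(339*1000*3.6e-06) = 206 K

206


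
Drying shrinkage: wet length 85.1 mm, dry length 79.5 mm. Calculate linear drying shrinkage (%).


DS = (85.1 - 79.5) / 85.1 * 100 = 6.58%

6.58


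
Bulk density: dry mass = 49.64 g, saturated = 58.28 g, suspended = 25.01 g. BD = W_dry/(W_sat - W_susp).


BD = 49.64 / (58.28 - 25.01) = 49.64 / 33.27 = 1.492 g/cm^3

1.492


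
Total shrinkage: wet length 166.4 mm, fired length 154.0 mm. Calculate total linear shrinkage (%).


TS = (166.4 - 154.0) / 166.4 * 100 = 7.45%

7.45


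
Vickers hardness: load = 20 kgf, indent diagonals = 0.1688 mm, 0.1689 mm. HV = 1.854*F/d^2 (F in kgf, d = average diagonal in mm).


d_avg = (0.1688+0.1689)/2 = 0.16885 mm
HV = 1.854*20/0.16885^2 = 1301

1301


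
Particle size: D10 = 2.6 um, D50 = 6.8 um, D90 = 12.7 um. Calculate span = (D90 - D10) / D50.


Span = (12.7 - 2.6) / 6.8 = 10.1 / 6.8 = 1.485

1.485


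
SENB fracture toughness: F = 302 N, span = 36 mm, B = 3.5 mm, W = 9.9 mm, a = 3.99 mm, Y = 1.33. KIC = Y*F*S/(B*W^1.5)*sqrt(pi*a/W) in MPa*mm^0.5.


KIC = 1.33*302*36/(3.5*9.9^1.5)*sqrt(pi*3.99/9.9) = 149.24

149.24


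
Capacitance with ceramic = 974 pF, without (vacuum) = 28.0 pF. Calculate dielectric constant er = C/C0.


er = 974 / 28.0 = 34.79

34.79


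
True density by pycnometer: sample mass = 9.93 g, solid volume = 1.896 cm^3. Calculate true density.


TD = 9.93 / 1.896 = 5.237 g/cm^3

5.237


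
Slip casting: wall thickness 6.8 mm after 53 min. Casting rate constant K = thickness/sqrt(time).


K = 6.8 / sqrt(53) = 6.8 / 7.2801 = 0.934 mm/min^0.5

0.934


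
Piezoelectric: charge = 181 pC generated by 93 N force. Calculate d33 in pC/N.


d33 = 181 / 93 = 1.9 pC/N

1.9


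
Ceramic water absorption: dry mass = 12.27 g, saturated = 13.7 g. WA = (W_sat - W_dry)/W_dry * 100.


WA = (13.7 - 12.27) / 12.27 * 100 = 11.65%

11.65


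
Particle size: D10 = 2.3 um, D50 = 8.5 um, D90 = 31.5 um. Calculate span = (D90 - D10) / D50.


Span = (31.5 - 2.3) / 8.5 = 29.2 / 8.5 = 3.435

3.435


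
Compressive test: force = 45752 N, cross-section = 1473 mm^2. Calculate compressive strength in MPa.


CS = 45752 / 1473 = 31.1 MPa

31.1


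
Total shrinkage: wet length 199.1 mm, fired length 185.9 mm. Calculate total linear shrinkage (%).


TS = (199.1 - 185.9) / 199.1 * 100 = 6.63%

6.63


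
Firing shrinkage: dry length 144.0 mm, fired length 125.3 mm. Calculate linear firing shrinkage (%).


FS = (144.0 - 125.3) / 144.0 * 100 = 12.99%

12.99


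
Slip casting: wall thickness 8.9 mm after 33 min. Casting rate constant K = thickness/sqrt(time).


K = 8.9 / sqrt(33) = 8.9 / 5.7446 = 1.549 mm/min^0.5

1.549


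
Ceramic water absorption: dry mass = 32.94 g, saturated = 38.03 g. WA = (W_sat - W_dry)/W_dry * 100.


WA = (38.03 - 32.94) / 32.94 * 100 = 15.45%

15.45


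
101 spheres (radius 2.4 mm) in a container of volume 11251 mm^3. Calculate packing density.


V_sphere = 4/3*pi*2.4^3 = 57.9058 mm^3
Total V = 101*57.9058 = 5848.4858 mm^3
PD = 5848.4858 / 11251 = 0.52

0.52


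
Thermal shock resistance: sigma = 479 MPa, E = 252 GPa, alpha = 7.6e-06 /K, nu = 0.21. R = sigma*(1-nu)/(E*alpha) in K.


R = 479*(1-0.21)/(252*1000*7.6e-06) = 198 K

198


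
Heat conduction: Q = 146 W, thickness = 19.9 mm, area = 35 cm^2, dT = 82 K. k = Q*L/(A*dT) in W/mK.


k = 146*19.9/1000/(35/10000*82) = 10.12 W/mK

10.12


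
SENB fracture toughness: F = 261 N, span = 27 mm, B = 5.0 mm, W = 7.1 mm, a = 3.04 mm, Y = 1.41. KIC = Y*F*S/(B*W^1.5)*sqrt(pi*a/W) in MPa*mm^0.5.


KIC = 1.41*261*27/(5.0*7.1^1.5)*sqrt(pi*3.04/7.1) = 121.83

121.83


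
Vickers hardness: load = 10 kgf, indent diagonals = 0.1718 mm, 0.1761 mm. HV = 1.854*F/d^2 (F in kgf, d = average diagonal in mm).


d_avg = (0.1718+0.1761)/2 = 0.17395 mm
HV = 1.854*10/0.17395^2 = 613

613


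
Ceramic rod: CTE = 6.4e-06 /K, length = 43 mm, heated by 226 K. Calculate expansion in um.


dL = 6.4e-06 * 43 * 226 * 1000 = 62.195 um

62.195


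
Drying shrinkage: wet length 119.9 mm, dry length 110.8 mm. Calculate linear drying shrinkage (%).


DS = (119.9 - 110.8) / 119.9 * 100 = 7.59%

7.59


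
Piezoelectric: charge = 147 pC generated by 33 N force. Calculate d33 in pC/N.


d33 = 147 / 33 = 4.5 pC/N

4.5


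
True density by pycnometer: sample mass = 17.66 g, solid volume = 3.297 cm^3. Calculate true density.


TD = 17.66 / 3.297 = 5.356 g/cm^3

5.356


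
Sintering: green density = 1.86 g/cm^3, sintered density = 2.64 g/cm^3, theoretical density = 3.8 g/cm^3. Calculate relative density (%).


Relative = 2.64 / 3.8 * 100 = 69.5%

69.5


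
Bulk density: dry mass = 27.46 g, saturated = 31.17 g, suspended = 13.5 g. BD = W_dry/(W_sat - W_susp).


BD = 27.46 / (31.17 - 13.5) = 27.46 / 17.67 = 1.554 g/cm^3

1.554


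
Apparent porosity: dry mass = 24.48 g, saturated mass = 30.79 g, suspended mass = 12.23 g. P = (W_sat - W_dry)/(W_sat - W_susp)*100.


P = (30.79 - 24.48) / (30.79 - 12.23) * 100 = 6.31 / 18.56 * 100 = 34.0%

34.0


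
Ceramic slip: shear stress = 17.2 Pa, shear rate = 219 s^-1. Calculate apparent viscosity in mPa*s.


eta = tau/gamma * 1000 = 17.2/219 * 1000 = 78.5 mPa*s

78.5


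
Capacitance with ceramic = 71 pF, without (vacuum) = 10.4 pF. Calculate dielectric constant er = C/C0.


er = 71 / 10.4 = 6.83

6.83


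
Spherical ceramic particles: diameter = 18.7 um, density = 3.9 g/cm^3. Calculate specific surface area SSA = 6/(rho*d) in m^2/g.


SSA = 6 / (3.9 * 18.7) = 0.082 m^2/g

0.082


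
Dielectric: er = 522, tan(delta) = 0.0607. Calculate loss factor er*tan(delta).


Loss = 522 * 0.0607 = 31.685

31.685


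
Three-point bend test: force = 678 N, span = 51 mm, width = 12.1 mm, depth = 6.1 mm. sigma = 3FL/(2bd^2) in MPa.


sigma = 3*678*51/(2*12.1*6.1^2) = 115.2 MPa

115.2


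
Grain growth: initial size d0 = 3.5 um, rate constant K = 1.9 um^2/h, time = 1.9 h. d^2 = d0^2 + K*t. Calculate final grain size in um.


d^2 = 3.5^2 + 1.9*1.9 = 15.86
d = sqrt(15.86) = 3.98 um

3.98


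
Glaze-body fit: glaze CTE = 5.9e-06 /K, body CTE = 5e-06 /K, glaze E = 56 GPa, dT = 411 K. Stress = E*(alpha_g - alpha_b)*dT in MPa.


Stress = 56*1000*(5.9e-06 - 5e-06)*411 = 20.7 MPa

20.7


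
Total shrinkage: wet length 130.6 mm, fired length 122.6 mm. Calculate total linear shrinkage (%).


TS = (130.6 - 122.6) / 130.6 * 100 = 6.13%

6.13


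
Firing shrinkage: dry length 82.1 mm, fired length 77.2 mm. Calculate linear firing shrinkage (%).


FS = (82.1 - 77.2) / 82.1 * 100 = 5.97%

5.97


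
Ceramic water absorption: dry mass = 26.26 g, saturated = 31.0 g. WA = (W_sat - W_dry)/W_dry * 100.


WA = (31.0 - 26.26) / 26.26 * 100 = 18.05%

18.05


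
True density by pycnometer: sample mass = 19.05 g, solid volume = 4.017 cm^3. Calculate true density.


TD = 19.05 / 4.017 = 4.742 g/cm^3

4.742


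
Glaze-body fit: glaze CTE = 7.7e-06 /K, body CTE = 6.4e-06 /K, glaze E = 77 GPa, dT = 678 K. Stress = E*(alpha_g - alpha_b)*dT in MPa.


Stress = 77*1000*(7.7e-06 - 6.4e-06)*678 = 67.9 MPa

67.9


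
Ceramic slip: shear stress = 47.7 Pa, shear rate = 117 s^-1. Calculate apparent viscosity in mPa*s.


eta = tau/gamma * 1000 = 47.7/117 * 1000 = 407.7 mPa*s

407.7


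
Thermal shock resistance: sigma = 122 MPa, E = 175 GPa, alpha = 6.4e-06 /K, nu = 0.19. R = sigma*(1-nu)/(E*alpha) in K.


R = 122*(1-0.19)/(175*1000*6.4e-06) = 88 K

88


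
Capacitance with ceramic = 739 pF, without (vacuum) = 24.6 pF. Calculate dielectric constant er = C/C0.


er = 739 / 24.6 = 30.04

30.04


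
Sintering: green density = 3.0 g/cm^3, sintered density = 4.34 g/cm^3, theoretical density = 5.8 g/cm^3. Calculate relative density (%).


Relative = 4.34 / 5.8 * 100 = 74.8%

74.8


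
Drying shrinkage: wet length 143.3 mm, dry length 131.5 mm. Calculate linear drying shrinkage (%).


DS = (143.3 - 131.5) / 143.3 * 100 = 8.23%

8.23


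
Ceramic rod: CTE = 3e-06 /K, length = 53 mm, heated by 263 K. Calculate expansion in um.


dL = 3e-06 * 53 * 263 * 1000 = 41.817 um

41.817


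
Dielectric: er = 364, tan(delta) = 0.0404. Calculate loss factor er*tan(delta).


Loss = 364 * 0.0404 = 14.706

14.706


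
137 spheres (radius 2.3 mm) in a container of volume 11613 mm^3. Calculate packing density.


V_sphere = 4/3*pi*2.3^3 = 50.965 mm^3
Total V = 137*50.965 = 6982.205 mm^3
PD = 6982.205 / 11613 = 0.601

0.601


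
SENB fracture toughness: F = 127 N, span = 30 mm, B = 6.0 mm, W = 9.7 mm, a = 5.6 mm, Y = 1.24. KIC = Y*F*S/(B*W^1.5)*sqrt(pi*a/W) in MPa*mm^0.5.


KIC = 1.24*127*30/(6.0*9.7^1.5)*sqrt(pi*5.6/9.7) = 35.1

35.1


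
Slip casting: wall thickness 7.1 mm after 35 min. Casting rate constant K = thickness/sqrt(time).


K = 7.1 / sqrt(35) = 7.1 / 5.9161 = 1.2 mm/min^0.5

1.2


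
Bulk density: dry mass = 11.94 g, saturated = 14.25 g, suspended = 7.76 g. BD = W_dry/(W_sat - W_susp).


BD = 11.94 / (14.25 - 7.76) = 11.94 / 6.49 = 1.84 g/cm^3

1.84


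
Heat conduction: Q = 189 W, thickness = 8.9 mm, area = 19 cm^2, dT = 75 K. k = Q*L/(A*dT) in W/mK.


k = 189*8.9/1000/(19/10000*75) = 11.8 W/mK

11.8


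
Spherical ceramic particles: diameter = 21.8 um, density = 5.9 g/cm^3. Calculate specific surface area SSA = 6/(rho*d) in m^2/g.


SSA = 6 / (5.9 * 21.8) = 0.047 m^2/g

0.047


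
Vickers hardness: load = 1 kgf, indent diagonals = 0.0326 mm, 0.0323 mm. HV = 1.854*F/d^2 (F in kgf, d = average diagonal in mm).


d_avg = (0.0326+0.0323)/2 = 0.03245 mm
HV = 1.854*1/0.03245^2 = 1761

1761


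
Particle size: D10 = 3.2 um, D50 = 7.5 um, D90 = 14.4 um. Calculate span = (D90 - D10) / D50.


Span = (14.4 - 3.2) / 7.5 = 11.2 / 7.5 = 1.493

1.493


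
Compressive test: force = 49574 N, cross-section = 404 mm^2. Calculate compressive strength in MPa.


CS = 49574 / 404 = 122.7 MPa

122.7


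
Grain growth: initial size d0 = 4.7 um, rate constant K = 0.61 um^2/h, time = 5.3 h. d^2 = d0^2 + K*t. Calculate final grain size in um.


d^2 = 4.7^2 + 0.61*5.3 = 25.323
d = sqrt(25.323) = 5.03 um

5.03


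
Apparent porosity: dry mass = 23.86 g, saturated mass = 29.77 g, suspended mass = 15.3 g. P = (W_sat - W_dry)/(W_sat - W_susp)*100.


P = (29.77 - 23.86) / (29.77 - 15.3) * 100 = 5.91 / 14.47 * 100 = 40.8%

40.8


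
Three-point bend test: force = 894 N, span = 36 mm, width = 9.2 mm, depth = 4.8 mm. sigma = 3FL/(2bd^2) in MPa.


sigma = 3*894*36/(2*9.2*4.8^2) = 227.8 MPa

227.8


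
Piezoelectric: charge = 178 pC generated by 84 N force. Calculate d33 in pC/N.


d33 = 178 / 84 = 2.1 pC/N

2.1


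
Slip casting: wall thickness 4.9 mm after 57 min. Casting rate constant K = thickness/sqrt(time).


K = 4.9 / sqrt(57) = 4.9 / 7.5498 = 0.649 mm/min^0.5

0.649


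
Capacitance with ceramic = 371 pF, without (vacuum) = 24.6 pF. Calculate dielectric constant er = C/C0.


er = 371 / 24.6 = 15.08

15.08


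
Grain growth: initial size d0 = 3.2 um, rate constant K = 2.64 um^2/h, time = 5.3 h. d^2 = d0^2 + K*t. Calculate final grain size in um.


d^2 = 3.2^2 + 2.64*5.3 = 24.232
d = sqrt(24.232) = 4.92 um

4.92


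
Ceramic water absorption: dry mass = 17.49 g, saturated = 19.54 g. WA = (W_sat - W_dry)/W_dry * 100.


WA = (19.54 - 17.49) / 17.49 * 100 = 11.72%

11.72


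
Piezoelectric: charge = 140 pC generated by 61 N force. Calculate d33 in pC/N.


d33 = 140 / 61 = 2.3 pC/N

2.3


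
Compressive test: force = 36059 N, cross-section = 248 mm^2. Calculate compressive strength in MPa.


CS = 36059 / 248 = 145.4 MPa

145.4


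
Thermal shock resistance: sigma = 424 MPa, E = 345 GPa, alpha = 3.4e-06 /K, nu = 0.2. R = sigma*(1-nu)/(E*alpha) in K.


R = 424*(1-0.2)/(345*1000*3.4e-06) = 289 K

289


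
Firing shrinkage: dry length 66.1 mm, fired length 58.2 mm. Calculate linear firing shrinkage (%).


FS = (66.1 - 58.2) / 66.1 * 100 = 11.95%

11.95


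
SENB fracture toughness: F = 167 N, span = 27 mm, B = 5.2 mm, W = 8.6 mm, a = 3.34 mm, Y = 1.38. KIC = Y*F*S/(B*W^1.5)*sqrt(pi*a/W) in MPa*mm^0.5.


KIC = 1.38*167*27/(5.2*8.6^1.5)*sqrt(pi*3.34/8.6) = 52.41

52.41


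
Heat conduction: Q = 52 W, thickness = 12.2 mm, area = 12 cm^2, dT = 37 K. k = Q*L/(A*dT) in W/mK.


k = 52*12.2/1000/(12/10000*37) = 14.29 W/mK

14.29


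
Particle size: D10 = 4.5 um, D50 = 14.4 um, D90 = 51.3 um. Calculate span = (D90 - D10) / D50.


Span = (51.3 - 4.5) / 14.4 = 46.8 / 14.4 = 3.25

3.25


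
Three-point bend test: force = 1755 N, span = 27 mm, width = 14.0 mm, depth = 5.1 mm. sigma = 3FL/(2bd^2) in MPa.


sigma = 3*1755*27/(2*14.0*5.1^2) = 195.2 MPa

195.2


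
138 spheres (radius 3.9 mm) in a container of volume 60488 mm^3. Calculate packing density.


V_sphere = 4/3*pi*3.9^3 = 248.4748 mm^3
Total V = 138*248.4748 = 34289.5224 mm^3
PD = 34289.5224 / 60488 = 0.567

0.567


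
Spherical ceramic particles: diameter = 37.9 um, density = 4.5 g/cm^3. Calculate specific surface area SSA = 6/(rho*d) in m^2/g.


SSA = 6 / (4.5 * 37.9) = 0.035 m^2/g

0.035


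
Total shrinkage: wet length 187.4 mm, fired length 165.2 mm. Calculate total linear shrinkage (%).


TS = (187.4 - 165.2) / 187.4 * 100 = 11.85%

11.85


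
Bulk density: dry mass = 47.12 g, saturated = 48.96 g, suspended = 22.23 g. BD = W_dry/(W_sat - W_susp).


BD = 47.12 / (48.96 - 22.23) = 47.12 / 26.73 = 1.763 g/cm^3

1.763


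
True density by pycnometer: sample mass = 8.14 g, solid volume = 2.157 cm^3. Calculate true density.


TD = 8.14 / 2.157 = 3.774 g/cm^3

3.774


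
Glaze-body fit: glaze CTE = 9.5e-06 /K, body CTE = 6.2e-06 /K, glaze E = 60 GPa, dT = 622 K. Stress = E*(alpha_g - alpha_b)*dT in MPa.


Stress = 60*1000*(9.5e-06 - 6.2e-06)*622 = 123.2 MPa

123.2


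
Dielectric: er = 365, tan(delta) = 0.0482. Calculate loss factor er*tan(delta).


Loss = 365 * 0.0482 = 17.593

17.593


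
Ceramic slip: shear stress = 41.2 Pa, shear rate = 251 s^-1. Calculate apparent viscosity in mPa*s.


eta = tau/gamma * 1000 = 41.2/251 * 1000 = 164.1 mPa*s

164.1


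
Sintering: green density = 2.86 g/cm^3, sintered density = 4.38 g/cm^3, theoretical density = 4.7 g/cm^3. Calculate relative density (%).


Relative = 4.38 / 4.7 * 100 = 93.2%

93.2


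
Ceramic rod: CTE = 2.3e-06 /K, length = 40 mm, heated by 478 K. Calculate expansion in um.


dL = 2.3e-06 * 40 * 478 * 1000 = 43.976 um

43.976


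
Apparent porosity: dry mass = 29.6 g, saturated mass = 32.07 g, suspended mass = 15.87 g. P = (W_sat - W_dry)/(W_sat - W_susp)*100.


P = (32.07 - 29.6) / (32.07 - 15.87) * 100 = 2.47 / 16.2 * 100 = 15.2%

15.2


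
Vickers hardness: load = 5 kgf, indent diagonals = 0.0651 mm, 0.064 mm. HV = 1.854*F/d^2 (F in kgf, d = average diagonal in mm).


d_avg = (0.0651+0.064)/2 = 0.06455 mm
HV = 1.854*5/0.06455^2 = 2225

2225


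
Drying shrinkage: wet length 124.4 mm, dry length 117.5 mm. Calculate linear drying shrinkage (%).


DS = (124.4 - 117.5) / 124.4 * 100 = 5.55%

5.55


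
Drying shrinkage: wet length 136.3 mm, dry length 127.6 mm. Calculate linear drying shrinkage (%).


DS = (136.3 - 127.6) / 136.3 * 100 = 6.38%

6.38


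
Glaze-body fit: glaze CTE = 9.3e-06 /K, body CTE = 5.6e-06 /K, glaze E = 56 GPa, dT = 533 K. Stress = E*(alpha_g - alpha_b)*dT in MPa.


Stress = 56*1000*(9.3e-06 - 5.6e-06)*533 = 110.4 MPa

110.4


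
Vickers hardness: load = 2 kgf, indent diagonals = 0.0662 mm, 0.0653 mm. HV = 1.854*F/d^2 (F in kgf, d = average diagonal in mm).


d_avg = (0.0662+0.0653)/2 = 0.06575 mm
HV = 1.854*2/0.06575^2 = 858

858


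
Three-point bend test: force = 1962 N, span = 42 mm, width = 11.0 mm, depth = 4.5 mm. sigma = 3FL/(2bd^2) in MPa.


sigma = 3*1962*42/(2*11.0*4.5^2) = 554.9 MPa

554.9


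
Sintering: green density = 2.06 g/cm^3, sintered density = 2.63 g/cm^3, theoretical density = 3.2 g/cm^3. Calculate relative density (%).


Relative = 2.63 / 3.2 * 100 = 82.2%

82.2


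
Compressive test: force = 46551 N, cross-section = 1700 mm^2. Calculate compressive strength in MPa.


CS = 46551 / 1700 = 27.4 MPa

27.4


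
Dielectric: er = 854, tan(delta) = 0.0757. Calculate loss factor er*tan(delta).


Loss = 854 * 0.0757 = 64.648

64.648


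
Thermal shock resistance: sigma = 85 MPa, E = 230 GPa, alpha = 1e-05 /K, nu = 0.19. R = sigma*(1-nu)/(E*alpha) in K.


R = 85*(1-0.19)/(230*1000*1e-05) = 30 K

30


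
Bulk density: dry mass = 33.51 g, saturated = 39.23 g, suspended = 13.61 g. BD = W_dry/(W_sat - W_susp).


BD = 33.51 / (39.23 - 13.61) = 33.51 / 25.62 = 1.308 g/cm^3

1.308


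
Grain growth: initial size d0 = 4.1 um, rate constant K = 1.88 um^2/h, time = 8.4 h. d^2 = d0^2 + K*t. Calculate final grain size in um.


d^2 = 4.1^2 + 1.88*8.4 = 32.602
d = sqrt(32.602) = 5.71 um

5.71


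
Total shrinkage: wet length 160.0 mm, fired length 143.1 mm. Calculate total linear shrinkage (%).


TS = (160.0 - 143.1) / 160.0 * 100 = 10.56%

10.56


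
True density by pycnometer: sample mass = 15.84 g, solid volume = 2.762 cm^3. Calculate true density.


TD = 15.84 / 2.762 = 5.735 g/cm^3

5.735


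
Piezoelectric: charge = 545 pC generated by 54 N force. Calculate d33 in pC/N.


d33 = 545 / 54 = 10.1 pC/N

10.1


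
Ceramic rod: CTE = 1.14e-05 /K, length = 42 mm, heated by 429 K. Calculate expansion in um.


dL = 1.14e-05 * 42 * 429 * 1000 = 205.405 um

205.405


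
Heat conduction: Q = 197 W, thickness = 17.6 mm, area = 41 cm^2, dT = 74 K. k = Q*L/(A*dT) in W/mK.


k = 197*17.6/1000/(41/10000*74) = 11.43 W/mK

11.43


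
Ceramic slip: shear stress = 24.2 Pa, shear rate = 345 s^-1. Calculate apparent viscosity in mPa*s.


eta = tau/gamma * 1000 = 24.2/345 * 1000 = 70.1 mPa*s

70.1


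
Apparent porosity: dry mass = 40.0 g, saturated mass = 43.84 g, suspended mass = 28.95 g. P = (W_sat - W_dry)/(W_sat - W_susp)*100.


P = (43.84 - 40.0) / (43.84 - 28.95) * 100 = 3.84 / 14.89 * 100 = 25.8%

25.8


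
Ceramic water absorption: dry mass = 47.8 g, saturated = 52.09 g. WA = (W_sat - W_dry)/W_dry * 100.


WA = (52.09 - 47.8) / 47.8 * 100 = 8.97%

8.97


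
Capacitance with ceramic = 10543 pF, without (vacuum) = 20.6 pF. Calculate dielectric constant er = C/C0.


er = 10543 / 20.6 = 511.8

511.8


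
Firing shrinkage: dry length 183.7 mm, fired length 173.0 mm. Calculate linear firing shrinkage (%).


FS = (183.7 - 173.0) / 183.7 * 100 = 5.82%

5.82


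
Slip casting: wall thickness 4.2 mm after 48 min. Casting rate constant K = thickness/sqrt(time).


K = 4.2 / sqrt(48) = 4.2 / 6.9282 = 0.606 mm/min^0.5

0.606


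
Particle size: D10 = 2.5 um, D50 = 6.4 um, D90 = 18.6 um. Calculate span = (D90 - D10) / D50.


Span = (18.6 - 2.5) / 6.4 = 16.1 / 6.4 = 2.516

2.516


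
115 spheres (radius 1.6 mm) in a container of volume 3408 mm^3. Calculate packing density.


V_sphere = 4/3*pi*1.6^3 = 17.1573 mm^3
Total V = 115*17.1573 = 1973.0895 mm^3
PD = 1973.0895 / 3408 = 0.579

0.579


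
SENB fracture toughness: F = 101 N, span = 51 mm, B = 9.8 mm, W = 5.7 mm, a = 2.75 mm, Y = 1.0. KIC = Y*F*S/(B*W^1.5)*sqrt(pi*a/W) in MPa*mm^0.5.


KIC = 1.0*101*51/(9.8*5.7^1.5)*sqrt(pi*2.75/5.7) = 47.55

47.55


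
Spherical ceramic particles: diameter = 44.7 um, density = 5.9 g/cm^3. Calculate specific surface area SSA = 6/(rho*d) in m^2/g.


SSA = 6 / (5.9 * 44.7) = 0.023 m^2/g

0.023


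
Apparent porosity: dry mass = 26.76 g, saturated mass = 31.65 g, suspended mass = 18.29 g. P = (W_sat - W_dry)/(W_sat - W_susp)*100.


P = (31.65 - 26.76) / (31.65 - 18.29) * 100 = 4.89 / 13.36 * 100 = 36.6%

36.6


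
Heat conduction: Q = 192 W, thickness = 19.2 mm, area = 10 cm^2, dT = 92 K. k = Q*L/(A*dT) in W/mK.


k = 192*19.2/1000/(10/10000*92) = 40.07 W/mK

40.07


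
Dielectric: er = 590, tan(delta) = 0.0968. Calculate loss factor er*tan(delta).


Loss = 590 * 0.0968 = 57.112

57.112


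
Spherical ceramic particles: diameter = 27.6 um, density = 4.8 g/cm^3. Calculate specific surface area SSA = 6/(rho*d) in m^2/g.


SSA = 6 / (4.8 * 27.6) = 0.045 m^2/g

0.045


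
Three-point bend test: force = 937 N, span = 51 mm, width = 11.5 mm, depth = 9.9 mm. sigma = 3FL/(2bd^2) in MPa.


sigma = 3*937*51/(2*11.5*9.9^2) = 63.6 MPa

63.6


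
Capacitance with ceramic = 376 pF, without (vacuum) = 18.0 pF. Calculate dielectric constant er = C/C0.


er = 376 / 18.0 = 20.89

20.89


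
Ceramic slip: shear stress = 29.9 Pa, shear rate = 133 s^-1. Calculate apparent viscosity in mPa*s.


eta = tau/gamma * 1000 = 29.9/133 * 1000 = 224.8 mPa*s

224.8


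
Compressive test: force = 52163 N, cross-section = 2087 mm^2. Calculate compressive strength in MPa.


CS = 52163 / 2087 = 25.0 MPa

25.0


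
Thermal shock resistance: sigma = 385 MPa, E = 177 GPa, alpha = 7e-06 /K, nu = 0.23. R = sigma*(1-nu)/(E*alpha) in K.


R = 385*(1-0.23)/(177*1000*7e-06) = 239 K

239


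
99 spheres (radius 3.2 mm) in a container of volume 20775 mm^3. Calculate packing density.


V_sphere = 4/3*pi*3.2^3 = 137.2583 mm^3
Total V = 99*137.2583 = 13588.5717 mm^3
PD = 13588.5717 / 20775 = 0.654

0.654


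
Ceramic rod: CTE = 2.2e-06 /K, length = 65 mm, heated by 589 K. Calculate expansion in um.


dL = 2.2e-06 * 65 * 589 * 1000 = 84.227 um

84.227


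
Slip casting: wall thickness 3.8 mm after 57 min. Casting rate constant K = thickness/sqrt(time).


K = 3.8 / sqrt(57) = 3.8 / 7.5498 = 0.503 mm/min^0.5

0.503


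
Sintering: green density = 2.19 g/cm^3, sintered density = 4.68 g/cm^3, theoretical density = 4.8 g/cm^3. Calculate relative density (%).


Relative = 4.68 / 4.8 * 100 = 97.5%

97.5


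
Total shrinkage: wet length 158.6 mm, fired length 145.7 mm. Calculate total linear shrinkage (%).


TS = (158.6 - 145.7) / 158.6 * 100 = 8.13%

8.13


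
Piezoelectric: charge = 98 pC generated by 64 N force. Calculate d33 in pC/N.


d33 = 98 / 64 = 1.5 pC/N

1.5


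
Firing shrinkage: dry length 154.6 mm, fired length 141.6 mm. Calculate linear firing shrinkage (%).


FS = (154.6 - 141.6) / 154.6 * 100 = 8.41%

8.41


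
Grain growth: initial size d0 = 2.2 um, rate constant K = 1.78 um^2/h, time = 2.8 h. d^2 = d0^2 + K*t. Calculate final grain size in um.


d^2 = 2.2^2 + 1.78*2.8 = 9.824
d = sqrt(9.824) = 3.13 um

3.13


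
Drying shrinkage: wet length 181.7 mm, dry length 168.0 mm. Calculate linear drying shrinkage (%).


DS = (181.7 - 168.0) / 181.7 * 100 = 7.54%

7.54


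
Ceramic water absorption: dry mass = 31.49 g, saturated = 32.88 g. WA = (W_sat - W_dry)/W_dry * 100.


WA = (32.88 - 31.49) / 31.49 * 100 = 4.41%

4.41


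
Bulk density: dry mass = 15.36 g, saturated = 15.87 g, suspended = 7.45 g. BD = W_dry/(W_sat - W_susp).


BD = 15.36 / (15.87 - 7.45) = 15.36 / 8.42 = 1.824 g/cm^3

1.824


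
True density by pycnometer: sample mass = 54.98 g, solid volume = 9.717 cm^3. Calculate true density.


TD = 54.98 / 9.717 = 5.658 g/cm^3

5.658


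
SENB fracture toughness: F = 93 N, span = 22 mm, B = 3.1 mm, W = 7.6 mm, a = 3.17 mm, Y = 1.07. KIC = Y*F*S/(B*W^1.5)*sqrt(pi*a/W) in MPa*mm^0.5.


KIC = 1.07*93*22/(3.1*7.6^1.5)*sqrt(pi*3.17/7.6) = 38.58

38.58


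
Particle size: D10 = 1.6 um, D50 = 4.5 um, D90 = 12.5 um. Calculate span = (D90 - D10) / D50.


Span = (12.5 - 1.6) / 4.5 = 10.9 / 4.5 = 2.422

2.422


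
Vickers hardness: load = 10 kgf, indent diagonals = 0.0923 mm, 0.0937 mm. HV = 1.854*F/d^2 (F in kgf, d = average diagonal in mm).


d_avg = (0.0923+0.0937)/2 = 0.093 mm
HV = 1.854*10/0.093^2 = 2144

2144


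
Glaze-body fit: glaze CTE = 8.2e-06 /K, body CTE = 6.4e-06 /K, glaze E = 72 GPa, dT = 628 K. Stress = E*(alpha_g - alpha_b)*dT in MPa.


Stress = 72*1000*(8.2e-06 - 6.4e-06)*628 = 81.4 MPa

81.4


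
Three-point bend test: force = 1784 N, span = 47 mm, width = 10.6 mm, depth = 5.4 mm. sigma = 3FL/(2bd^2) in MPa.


sigma = 3*1784*47/(2*10.6*5.4^2) = 406.9 MPa

406.9


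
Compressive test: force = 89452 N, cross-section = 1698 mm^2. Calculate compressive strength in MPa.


CS = 89452 / 1698 = 52.7 MPa

52.7


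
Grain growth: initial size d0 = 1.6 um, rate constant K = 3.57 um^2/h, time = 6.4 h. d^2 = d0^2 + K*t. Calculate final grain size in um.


d^2 = 1.6^2 + 3.57*6.4 = 25.408
d = sqrt(25.408) = 5.04 um

5.04


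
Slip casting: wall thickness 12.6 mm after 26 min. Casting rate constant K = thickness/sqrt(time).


K = 12.6 / sqrt(26) = 12.6 / 5.099 = 2.471 mm/min^0.5

2.471


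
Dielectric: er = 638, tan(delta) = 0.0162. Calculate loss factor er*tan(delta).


Loss = 638 * 0.0162 = 10.336

10.336


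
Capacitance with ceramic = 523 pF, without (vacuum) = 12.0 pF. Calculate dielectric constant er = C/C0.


er = 523 / 12.0 = 43.58

43.58


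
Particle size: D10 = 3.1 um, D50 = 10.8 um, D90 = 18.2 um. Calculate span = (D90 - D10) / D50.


Span = (18.2 - 3.1) / 10.8 = 15.1 / 10.8 = 1.398

1.398


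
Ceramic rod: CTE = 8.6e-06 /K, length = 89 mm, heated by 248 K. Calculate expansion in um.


dL = 8.6e-06 * 89 * 248 * 1000 = 189.819 um

189.819


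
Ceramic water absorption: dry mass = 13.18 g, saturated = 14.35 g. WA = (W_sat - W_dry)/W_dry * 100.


WA = (14.35 - 13.18) / 13.18 * 100 = 8.88%

8.88


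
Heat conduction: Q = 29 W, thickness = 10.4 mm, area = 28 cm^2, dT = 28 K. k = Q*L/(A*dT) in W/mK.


k = 29*10.4/1000/(28/10000*28) = 3.85 W/mK

3.85


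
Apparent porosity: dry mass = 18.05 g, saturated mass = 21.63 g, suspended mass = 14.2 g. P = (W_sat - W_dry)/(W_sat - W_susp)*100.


P = (21.63 - 18.05) / (21.63 - 14.2) * 100 = 3.58 / 7.43 * 100 = 48.2%

48.2


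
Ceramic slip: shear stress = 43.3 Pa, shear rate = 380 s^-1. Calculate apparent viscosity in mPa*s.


eta = tau/gamma * 1000 = 43.3/380 * 1000 = 113.9 mPa*s

113.9


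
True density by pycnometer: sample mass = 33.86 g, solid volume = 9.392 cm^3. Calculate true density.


TD = 33.86 / 9.392 = 3.605 g/cm^3

3.605


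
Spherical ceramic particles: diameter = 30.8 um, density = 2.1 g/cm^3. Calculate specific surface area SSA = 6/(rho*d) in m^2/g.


SSA = 6 / (2.1 * 30.8) = 0.093 m^2/g

0.093


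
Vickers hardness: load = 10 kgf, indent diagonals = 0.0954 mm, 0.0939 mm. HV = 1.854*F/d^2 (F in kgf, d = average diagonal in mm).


d_avg = (0.0954+0.0939)/2 = 0.09465 mm
HV = 1.854*10/0.09465^2 = 2070

2070


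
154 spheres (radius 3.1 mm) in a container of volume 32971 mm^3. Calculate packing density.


V_sphere = 4/3*pi*3.1^3 = 124.7882 mm^3
Total V = 154*124.7882 = 19217.3828 mm^3
PD = 19217.3828 / 32971 = 0.583

0.583


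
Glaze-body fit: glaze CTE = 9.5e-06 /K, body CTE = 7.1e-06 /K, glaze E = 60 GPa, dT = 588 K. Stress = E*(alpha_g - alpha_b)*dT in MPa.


Stress = 60*1000*(9.5e-06 - 7.1e-06)*588 = 84.7 MPa

84.7


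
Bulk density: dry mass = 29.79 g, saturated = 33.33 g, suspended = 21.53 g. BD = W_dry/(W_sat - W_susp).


BD = 29.79 / (33.33 - 21.53) = 29.79 / 11.8 = 2.525 g/cm^3

2.525


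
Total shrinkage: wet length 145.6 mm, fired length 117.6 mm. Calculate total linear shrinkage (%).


TS = (145.6 - 117.6) / 145.6 * 100 = 19.23%

19.23


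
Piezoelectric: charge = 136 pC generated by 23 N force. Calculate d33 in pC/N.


d33 = 136 / 23 = 5.9 pC/N

5.9


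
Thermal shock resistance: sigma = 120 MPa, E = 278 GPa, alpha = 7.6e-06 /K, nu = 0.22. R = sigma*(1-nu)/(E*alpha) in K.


R = 120*(1-0.22)/(278*1000*7.6e-06) = 44 K

44


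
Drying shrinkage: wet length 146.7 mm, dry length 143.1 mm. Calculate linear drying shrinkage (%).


DS = (146.7 - 143.1) / 146.7 * 100 = 2.45%

2.45


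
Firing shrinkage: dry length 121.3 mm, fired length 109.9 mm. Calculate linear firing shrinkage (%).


FS = (121.3 - 109.9) / 121.3 * 100 = 9.4%

9.4


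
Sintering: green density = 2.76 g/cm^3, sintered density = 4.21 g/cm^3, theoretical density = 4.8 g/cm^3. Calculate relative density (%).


Relative = 4.21 / 4.8 * 100 = 87.7%

87.7


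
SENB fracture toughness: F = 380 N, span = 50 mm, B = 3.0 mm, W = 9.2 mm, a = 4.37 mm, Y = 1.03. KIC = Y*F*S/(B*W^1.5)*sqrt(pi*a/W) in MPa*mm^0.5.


KIC = 1.03*380*50/(3.0*9.2^1.5)*sqrt(pi*4.37/9.2) = 285.57

285.57


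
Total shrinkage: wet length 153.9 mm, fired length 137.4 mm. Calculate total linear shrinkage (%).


TS = (153.9 - 137.4) / 153.9 * 100 = 10.72%

10.72


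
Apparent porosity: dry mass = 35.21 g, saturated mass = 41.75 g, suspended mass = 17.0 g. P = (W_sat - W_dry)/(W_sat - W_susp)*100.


P = (41.75 - 35.21) / (41.75 - 17.0) * 100 = 6.54 / 24.75 * 100 = 26.4%

26.4


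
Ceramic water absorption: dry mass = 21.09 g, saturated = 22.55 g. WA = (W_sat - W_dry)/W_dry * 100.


WA = (22.55 - 21.09) / 21.09 * 100 = 6.92%

6.92


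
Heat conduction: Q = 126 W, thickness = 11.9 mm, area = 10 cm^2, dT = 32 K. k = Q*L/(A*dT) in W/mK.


k = 126*11.9/1000/(10/10000*32) = 46.86 W/mK

46.86


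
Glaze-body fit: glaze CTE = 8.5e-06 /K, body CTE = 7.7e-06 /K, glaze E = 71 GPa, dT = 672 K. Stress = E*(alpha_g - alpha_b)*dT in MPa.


Stress = 71*1000*(8.5e-06 - 7.7e-06)*672 = 38.2 MPa

38.2


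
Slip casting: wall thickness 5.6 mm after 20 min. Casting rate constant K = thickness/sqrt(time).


K = 5.6 / sqrt(20) = 5.6 / 4.4721 = 1.252 mm/min^0.5

1.252


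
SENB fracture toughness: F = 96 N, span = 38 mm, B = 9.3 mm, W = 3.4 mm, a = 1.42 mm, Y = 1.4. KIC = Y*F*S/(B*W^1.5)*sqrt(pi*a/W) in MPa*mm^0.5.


KIC = 1.4*96*38/(9.3*3.4^1.5)*sqrt(pi*1.42/3.4) = 100.34

100.34


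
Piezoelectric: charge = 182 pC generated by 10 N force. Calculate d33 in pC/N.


d33 = 182 / 10 = 18.2 pC/N

18.2


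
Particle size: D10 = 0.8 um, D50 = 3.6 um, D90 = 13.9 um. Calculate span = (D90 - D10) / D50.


Span = (13.9 - 0.8) / 3.6 = 13.1 / 3.6 = 3.639

3.639


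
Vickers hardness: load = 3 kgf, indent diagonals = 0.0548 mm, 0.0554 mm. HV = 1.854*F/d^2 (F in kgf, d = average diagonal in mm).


d_avg = (0.0548+0.0554)/2 = 0.0551 mm
HV = 1.854*3/0.0551^2 = 1832

1832


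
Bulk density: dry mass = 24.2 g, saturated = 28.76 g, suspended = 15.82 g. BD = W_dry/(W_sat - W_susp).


BD = 24.2 / (28.76 - 15.82) = 24.2 / 12.94 = 1.87 g/cm^3

1.87


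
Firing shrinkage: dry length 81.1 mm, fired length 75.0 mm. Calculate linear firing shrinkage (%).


FS = (81.1 - 75.0) / 81.1 * 100 = 7.52%

7.52


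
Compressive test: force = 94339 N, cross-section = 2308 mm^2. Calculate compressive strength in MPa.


CS = 94339 / 2308 = 40.9 MPa

40.9


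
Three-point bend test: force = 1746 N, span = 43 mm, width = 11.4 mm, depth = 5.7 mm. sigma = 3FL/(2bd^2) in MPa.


sigma = 3*1746*43/(2*11.4*5.7^2) = 304.1 MPa

304.1


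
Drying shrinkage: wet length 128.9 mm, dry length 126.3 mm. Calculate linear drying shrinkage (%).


DS = (128.9 - 126.3) / 128.9 * 100 = 2.02%

2.02


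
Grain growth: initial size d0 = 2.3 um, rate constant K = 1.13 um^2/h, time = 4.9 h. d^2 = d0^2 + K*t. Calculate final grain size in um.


d^2 = 2.3^2 + 1.13*4.9 = 10.827
d = sqrt(10.827) = 3.29 um

3.29


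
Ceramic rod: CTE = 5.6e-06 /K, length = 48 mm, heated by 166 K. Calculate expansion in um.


dL = 5.6e-06 * 48 * 166 * 1000 = 44.621 um

44.621


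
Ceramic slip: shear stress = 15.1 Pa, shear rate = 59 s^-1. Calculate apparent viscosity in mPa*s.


eta = tau/gamma * 1000 = 15.1/59 * 1000 = 255.9 mPa*s

255.9


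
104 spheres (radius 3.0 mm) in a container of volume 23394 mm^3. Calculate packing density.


V_sphere = 4/3*pi*3.0^3 = 113.0973 mm^3
Total V = 104*113.0973 = 11762.1192 mm^3
PD = 11762.1192 / 23394 = 0.503

0.503


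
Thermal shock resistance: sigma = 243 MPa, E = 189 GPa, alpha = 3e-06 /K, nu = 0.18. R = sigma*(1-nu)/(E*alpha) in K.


R = 243*(1-0.18)/(189*1000*3e-06) = 351 K

351


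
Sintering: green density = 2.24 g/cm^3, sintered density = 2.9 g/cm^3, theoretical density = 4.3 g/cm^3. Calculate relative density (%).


Relative = 2.9 / 4.3 * 100 = 67.4%

67.4


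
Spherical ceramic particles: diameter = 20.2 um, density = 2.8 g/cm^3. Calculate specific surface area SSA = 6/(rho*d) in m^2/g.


SSA = 6 / (2.8 * 20.2) = 0.106 m^2/g

0.106


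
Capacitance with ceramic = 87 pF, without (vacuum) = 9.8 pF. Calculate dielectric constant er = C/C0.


er = 87 / 9.8 = 8.88

8.88


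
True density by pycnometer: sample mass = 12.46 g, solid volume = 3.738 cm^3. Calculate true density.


TD = 12.46 / 3.738 = 3.333 g/cm^3

3.333


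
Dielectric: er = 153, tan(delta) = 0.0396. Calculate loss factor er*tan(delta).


Loss = 153 * 0.0396 = 6.059

6.059


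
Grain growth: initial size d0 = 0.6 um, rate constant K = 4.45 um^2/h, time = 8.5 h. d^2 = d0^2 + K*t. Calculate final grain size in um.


d^2 = 0.6^2 + 4.45*8.5 = 38.185
d = sqrt(38.185) = 6.18 um

6.18


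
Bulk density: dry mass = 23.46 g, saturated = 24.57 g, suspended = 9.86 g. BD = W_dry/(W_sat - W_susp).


BD = 23.46 / (24.57 - 9.86) = 23.46 / 14.71 = 1.595 g/cm^3

1.595


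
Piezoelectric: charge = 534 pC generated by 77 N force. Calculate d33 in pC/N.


d33 = 534 / 77 = 6.9 pC/N

6.9


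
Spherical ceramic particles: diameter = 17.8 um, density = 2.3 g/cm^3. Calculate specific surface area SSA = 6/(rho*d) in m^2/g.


SSA = 6 / (2.3 * 17.8) = 0.147 m^2/g

0.147


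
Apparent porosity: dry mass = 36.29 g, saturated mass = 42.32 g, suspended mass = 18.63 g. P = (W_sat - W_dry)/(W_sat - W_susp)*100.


P = (42.32 - 36.29) / (42.32 - 18.63) * 100 = 6.03 / 23.69 * 100 = 25.5%

25.5


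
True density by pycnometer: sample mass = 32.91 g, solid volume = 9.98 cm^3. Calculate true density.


TD = 32.91 / 9.98 = 3.298 g/cm^3

3.298


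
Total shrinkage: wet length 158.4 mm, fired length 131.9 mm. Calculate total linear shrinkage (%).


TS = (158.4 - 131.9) / 158.4 * 100 = 16.73%

16.73


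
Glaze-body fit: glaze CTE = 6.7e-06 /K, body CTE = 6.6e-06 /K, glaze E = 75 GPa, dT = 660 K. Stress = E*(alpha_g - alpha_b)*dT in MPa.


Stress = 75*1000*(6.7e-06 - 6.6e-06)*660 = 5.0 MPa

5.0


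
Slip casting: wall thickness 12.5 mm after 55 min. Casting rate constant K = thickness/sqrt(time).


K = 12.5 / sqrt(55) = 12.5 / 7.4162 = 1.685 mm/min^0.5

1.685


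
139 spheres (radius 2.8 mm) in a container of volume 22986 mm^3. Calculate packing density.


V_sphere = 4/3*pi*2.8^3 = 91.9523 mm^3
Total V = 139*91.9523 = 12781.3697 mm^3
PD = 12781.3697 / 22986 = 0.556

0.556


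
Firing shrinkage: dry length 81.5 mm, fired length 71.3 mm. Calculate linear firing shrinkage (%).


FS = (81.5 - 71.3) / 81.5 * 100 = 12.52%

12.52


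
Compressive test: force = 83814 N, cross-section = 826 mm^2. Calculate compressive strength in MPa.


CS = 83814 / 826 = 101.5 MPa

101.5


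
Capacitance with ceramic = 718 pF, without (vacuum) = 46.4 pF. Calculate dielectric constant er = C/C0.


er = 718 / 46.4 = 15.47

15.47


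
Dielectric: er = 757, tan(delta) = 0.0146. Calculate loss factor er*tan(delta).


Loss = 757 * 0.0146 = 11.052

11.052


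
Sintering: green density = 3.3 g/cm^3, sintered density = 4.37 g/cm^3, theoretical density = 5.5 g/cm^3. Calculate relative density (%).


Relative = 4.37 / 5.5 * 100 = 79.5%

79.5


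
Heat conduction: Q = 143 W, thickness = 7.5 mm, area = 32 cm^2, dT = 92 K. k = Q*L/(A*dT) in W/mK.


k = 143*7.5/1000/(32/10000*92) = 3.64 W/mK

3.64


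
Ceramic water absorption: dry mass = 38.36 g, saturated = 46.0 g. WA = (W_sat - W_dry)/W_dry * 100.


WA = (46.0 - 38.36) / 38.36 * 100 = 19.92%

19.92


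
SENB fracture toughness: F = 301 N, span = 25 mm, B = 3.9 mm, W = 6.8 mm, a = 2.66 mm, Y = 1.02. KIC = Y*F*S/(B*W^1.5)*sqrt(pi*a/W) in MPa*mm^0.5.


KIC = 1.02*301*25/(3.9*6.8^1.5)*sqrt(pi*2.66/6.8) = 123.04

123.04


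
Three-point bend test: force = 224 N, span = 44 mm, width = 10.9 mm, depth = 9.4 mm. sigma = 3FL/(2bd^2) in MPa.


sigma = 3*224*44/(2*10.9*9.4^2) = 15.4 MPa

15.4


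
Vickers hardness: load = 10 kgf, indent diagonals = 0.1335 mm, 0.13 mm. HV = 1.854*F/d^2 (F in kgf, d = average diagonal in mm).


d_avg = (0.1335+0.13)/2 = 0.13175 mm
HV = 1.854*10/0.13175^2 = 1068

1068


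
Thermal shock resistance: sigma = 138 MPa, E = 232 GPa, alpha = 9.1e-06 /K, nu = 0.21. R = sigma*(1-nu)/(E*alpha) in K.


R = 138*(1-0.21)/(232*1000*9.1e-06) = 52 K

52


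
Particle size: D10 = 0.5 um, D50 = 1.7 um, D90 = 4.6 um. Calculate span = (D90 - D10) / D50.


Span = (4.6 - 0.5) / 1.7 = 4.1 / 1.7 = 2.412

2.412
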